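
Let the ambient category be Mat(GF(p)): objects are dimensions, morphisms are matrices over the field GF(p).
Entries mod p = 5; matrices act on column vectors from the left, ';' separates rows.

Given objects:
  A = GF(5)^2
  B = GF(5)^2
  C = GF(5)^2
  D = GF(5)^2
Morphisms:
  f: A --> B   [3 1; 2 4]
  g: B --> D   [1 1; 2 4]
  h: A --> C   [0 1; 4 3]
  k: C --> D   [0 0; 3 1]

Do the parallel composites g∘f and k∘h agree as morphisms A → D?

Answer: DOES NOT COMMUTE

Trace:
Path 1 = f;g:
  e0=⟨1,0⟩ f-->⟨3,2⟩ g-->⟨0,4⟩
  e1=⟨0,1⟩ f-->⟨1,4⟩ g-->⟨0,3⟩
  composite₁ = [0 0; 4 3]
Path 2 = h;k:
  e0=⟨1,0⟩ h-->⟨0,4⟩ k-->⟨0,4⟩
  e1=⟨0,1⟩ h-->⟨1,3⟩ k-->⟨0,1⟩
  composite₂ = [0 0; 4 1]
Equal? distinct morphisms ✗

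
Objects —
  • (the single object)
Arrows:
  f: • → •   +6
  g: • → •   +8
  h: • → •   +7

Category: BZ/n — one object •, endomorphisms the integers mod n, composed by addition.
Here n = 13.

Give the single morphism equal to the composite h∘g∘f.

Answer: +8

Trace:
  0 +6≡6 +8≡1 +7≡8  (mod 13)
result: +8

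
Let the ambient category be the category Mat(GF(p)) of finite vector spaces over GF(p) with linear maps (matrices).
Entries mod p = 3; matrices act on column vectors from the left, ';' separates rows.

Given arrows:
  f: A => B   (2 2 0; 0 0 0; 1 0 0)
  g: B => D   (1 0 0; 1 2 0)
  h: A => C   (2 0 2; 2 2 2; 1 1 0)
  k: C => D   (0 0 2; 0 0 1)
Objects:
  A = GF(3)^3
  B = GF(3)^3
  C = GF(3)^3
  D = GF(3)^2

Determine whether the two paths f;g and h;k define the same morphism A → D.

Along f;g (path 1):
  e0=⟨1,0,0⟩ f=>⟨2,0,1⟩ g=>⟨2,2⟩
  e1=⟨0,1,0⟩ f=>⟨2,0,0⟩ g=>⟨2,2⟩
  e2=⟨0,0,1⟩ f=>⟨0,0,0⟩ g=>⟨0,0⟩
  ⟦path⟧₁ = (2 2 0; 2 2 0)
Along h;k (path 2):
  e0=⟨1,0,0⟩ h=>⟨2,2,1⟩ k=>⟨2,1⟩
  e1=⟨0,1,0⟩ h=>⟨0,2,1⟩ k=>⟨2,1⟩
  e2=⟨0,0,1⟩ h=>⟨2,2,0⟩ k=>⟨0,0⟩
  ⟦path⟧₂ = (2 2 0; 1 1 0)
Equal? distinct morphisms ✗

Answer: DOES NOT COMMUTE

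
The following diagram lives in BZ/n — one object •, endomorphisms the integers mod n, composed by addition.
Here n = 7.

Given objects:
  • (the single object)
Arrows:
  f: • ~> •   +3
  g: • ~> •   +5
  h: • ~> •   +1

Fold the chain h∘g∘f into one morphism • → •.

  0 +3≡3 +5≡1 +1≡2  (mod 7)
⟦path⟧: +2

Answer: +2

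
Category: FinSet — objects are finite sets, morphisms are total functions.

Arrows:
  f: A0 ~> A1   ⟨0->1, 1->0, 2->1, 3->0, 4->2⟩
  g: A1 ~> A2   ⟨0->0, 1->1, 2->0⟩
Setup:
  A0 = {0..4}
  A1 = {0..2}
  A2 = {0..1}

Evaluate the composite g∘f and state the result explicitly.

Answer: ⟨0->1, 1->0, 2->1, 3->0, 4->0⟩

Derivation:
  0 f~>1 g~>1
  1 f~>0 g~>0
  2 f~>1 g~>1
  3 f~>0 g~>0
  4 f~>2 g~>0
composite: ⟨0->1, 1->0, 2->1, 3->0, 4->0⟩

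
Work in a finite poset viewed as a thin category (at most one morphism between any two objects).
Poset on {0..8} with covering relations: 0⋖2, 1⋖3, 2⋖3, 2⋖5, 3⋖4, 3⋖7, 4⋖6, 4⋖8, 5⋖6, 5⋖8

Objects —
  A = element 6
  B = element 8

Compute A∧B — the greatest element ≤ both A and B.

Answer: NO MEET EXISTS

Trace:
Common predecessors of 6,8: {0,1,2,3,4,5}
  maximal lower bounds 4 and 5 are incomparable: neither 4<=5 nor 5<=4
→ no greatest lower bound exists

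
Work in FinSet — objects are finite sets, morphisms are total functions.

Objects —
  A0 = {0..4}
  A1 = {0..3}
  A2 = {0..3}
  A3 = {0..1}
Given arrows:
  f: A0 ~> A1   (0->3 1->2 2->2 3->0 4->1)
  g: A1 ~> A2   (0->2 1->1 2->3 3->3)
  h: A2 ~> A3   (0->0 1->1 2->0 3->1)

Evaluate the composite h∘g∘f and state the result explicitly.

Answer: (0->1 1->1 2->1 3->0 4->1)

Derivation:
  0 f~>3 g~>3 h~>1
  1 f~>2 g~>3 h~>1
  2 f~>2 g~>3 h~>1
  3 f~>0 g~>2 h~>0
  4 f~>1 g~>1 h~>1
result: (0->1 1->1 2->1 3->0 4->1)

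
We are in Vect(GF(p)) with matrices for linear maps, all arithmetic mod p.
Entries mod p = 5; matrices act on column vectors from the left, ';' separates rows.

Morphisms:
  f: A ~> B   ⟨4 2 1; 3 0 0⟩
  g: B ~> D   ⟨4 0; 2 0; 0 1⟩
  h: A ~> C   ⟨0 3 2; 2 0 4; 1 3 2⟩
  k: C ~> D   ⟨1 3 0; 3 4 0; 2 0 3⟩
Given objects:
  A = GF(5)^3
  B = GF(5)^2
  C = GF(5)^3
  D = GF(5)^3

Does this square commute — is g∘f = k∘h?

Along f;g (path 1):
  e0=[1,0,0] f~>[4,3] g~>[1,3,3]
  e1=[0,1,0] f~>[2,0] g~>[3,4,0]
  e2=[0,0,1] f~>[1,0] g~>[4,2,0]
  composite₁ = ⟨1 3 4; 3 4 2; 3 0 0⟩
Along h;k (path 2):
  e0=[1,0,0] h~>[0,2,1] k~>[1,3,3]
  e1=[0,1,0] h~>[3,0,3] k~>[3,4,0]
  e2=[0,0,1] h~>[2,4,2] k~>[4,2,0]
  composite₂ = ⟨1 3 4; 3 4 2; 3 0 0⟩
Equal? equal; square commutes

Answer: COMMUTES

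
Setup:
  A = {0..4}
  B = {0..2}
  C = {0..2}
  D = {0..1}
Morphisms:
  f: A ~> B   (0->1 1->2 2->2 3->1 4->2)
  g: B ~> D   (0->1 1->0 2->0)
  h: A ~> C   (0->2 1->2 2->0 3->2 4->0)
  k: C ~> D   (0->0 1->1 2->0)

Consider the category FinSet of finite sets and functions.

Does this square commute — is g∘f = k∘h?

1) trace f;g:
  0 f~>1 g~>0
  1 f~>2 g~>0
  2 f~>2 g~>0
  3 f~>1 g~>0
  4 f~>2 g~>0
  result₁ = (0->0 1->0 2->0 3->0 4->0)
2) trace h;k:
  0 h~>2 k~>0
  1 h~>2 k~>0
  2 h~>0 k~>0
  3 h~>2 k~>0
  4 h~>0 k~>0
  result₂ = (0->0 1->0 2->0 3->0 4->0)
Equal? same morphism ✓

Answer: COMMUTES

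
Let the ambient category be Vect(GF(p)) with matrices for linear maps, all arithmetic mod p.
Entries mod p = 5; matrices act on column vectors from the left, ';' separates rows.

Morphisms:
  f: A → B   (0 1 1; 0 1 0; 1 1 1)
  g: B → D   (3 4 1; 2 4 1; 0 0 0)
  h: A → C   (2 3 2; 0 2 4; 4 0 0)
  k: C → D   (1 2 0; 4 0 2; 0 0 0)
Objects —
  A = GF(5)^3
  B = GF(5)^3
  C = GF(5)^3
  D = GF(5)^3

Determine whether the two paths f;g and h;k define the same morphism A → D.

Path 1 = f;g:
  e0=(1,0,0) f→(0,0,1) g→(1,1,0)
  e1=(0,1,0) f→(1,1,1) g→(3,2,0)
  e2=(0,0,1) f→(1,0,1) g→(4,3,0)
  ⟦path⟧₁ = (1 3 4; 1 2 3; 0 0 0)
Path 2 = h;k:
  e0=(1,0,0) h→(2,0,4) k→(2,1,0)
  e1=(0,1,0) h→(3,2,0) k→(2,2,0)
  e2=(0,0,1) h→(2,4,0) k→(0,3,0)
  ⟦path⟧₂ = (2 2 0; 1 2 3; 0 0 0)
Equal? differ; not commutative

Answer: DOES NOT COMMUTE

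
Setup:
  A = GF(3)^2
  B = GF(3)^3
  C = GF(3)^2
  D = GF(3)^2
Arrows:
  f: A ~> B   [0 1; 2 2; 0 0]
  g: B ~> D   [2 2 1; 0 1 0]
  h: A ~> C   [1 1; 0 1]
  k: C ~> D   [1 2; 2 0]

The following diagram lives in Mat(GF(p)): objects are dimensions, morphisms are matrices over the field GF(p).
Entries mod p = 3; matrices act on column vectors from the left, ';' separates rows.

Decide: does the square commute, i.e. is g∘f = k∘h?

Path 1 = f;g:
  e0=(1,0) f~>(0,2,0) g~>(1,2)
  e1=(0,1) f~>(1,2,0) g~>(0,2)
  composite₁ = [1 0; 2 2]
Path 2 = h;k:
  e0=(1,0) h~>(1,0) k~>(1,2)
  e1=(0,1) h~>(1,1) k~>(0,2)
  composite₂ = [1 0; 2 2]
Equal? same morphism ✓

Answer: COMMUTES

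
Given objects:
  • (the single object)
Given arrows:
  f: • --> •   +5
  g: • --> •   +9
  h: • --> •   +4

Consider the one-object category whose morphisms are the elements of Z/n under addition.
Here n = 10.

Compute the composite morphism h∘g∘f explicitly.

Answer: +8

Trace:
  0 +5≡5 +9≡4 +4≡8  (mod 10)
composite: +8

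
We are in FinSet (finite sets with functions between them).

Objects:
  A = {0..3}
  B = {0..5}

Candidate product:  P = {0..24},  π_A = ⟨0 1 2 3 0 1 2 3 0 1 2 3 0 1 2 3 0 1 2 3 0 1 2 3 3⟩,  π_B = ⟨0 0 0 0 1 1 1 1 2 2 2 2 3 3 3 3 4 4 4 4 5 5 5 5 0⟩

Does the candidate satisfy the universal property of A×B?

Answer: NOT A VALID PRODUCT — |P|=25 ≠ |A|·|B|=24

Trace:
|A|·|B| = 4·6 = 24;  |P| = 25
  → cardinalities differ; no bijection possible.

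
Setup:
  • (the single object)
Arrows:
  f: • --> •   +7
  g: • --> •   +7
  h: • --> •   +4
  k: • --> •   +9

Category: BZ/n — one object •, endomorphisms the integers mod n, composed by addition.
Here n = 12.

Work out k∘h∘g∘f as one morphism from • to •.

  0 +7≡7 +7≡2 +4≡6 +9≡3  (mod 12)
composite: +3

Answer: +3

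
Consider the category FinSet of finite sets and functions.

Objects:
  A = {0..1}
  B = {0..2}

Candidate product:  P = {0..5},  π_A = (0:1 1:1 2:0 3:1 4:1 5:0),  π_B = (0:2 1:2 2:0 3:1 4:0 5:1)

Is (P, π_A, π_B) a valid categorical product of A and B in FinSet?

|A|·|B| = 2·3 = 6;  |P| = 6
Check the pairing map k ↦ (π_A(k), π_B(k)):
  0 : (1,2)
  1 : (1,2)  ✗ repeats pair of k=0
  2 : (0,0)
  3 : (1,1)
  4 : (1,0)
  5 : (0,1)
distinct pairs in image: 5 / 6 needed
  → (1,2) hit at k=0 and k=1

Answer: NOT A VALID PRODUCT — duplicate pair at indices 0,1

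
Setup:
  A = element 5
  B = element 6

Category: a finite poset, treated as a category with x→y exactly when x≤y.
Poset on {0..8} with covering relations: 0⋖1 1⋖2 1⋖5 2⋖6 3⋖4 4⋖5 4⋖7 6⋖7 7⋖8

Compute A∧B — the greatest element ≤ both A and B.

Answer: A∧B = 1

Trace:
{x : x⊑A ∧ x⊑B} = {0,1}  (A=5, B=6)
  0 ⊑ 1
  1 ⊑ 1
glb = 1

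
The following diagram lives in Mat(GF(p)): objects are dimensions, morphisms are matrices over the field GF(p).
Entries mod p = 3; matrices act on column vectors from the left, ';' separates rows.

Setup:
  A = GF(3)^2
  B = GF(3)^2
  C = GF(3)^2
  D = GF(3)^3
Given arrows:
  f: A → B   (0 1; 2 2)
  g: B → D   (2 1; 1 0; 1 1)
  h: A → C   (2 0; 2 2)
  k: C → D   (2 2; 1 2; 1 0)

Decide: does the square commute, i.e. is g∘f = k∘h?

1) trace f;g:
  e0=[1,0] f→[0,2] g→[2,0,2]
  e1=[0,1] f→[1,2] g→[1,1,0]
  ⟦path⟧₁ = (2 1; 0 1; 2 0)
2) trace h;k:
  e0=[1,0] h→[2,2] k→[2,0,2]
  e1=[0,1] h→[0,2] k→[1,1,0]
  ⟦path⟧₂ = (2 1; 0 1; 2 0)
Equal? equal; square commutes

Answer: COMMUTES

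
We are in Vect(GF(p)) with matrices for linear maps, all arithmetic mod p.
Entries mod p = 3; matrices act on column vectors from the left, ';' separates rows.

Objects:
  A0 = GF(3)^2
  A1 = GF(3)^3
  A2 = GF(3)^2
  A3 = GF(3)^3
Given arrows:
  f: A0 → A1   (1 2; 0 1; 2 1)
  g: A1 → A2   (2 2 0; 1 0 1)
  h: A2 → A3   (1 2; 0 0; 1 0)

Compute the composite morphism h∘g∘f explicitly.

Answer: (2 0; 0 0; 2 0)

Work:
  e0=[1,0] f→[1,0,2] g→[2,0] h→[2,0,2]
  e1=[0,1] f→[2,1,1] g→[0,0] h→[0,0,0]
⟦path⟧: (2 0; 0 0; 2 0)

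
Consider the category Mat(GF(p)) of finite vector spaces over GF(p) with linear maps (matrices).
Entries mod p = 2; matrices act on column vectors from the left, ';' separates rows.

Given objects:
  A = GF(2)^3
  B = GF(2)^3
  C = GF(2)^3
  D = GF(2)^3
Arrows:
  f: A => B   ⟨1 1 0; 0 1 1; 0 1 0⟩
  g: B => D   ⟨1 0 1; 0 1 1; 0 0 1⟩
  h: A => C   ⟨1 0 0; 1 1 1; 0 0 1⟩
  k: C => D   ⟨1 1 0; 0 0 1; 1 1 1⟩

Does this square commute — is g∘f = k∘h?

Answer: DOES NOT COMMUTE

Derivation:
1) trace f;g:
  e0=⟨1,0,0⟩ f=>⟨1,0,0⟩ g=>⟨1,0,0⟩
  e1=⟨0,1,0⟩ f=>⟨1,1,1⟩ g=>⟨0,0,1⟩
  e2=⟨0,0,1⟩ f=>⟨0,1,0⟩ g=>⟨0,1,0⟩
  composite₁ = ⟨1 0 0; 0 0 1; 0 1 0⟩
2) trace h;k:
  e0=⟨1,0,0⟩ h=>⟨1,1,0⟩ k=>⟨0,0,0⟩
  e1=⟨0,1,0⟩ h=>⟨0,1,0⟩ k=>⟨1,0,1⟩
  e2=⟨0,0,1⟩ h=>⟨0,1,1⟩ k=>⟨1,1,0⟩
  composite₂ = ⟨0 1 1; 0 0 1; 0 1 0⟩
Equal? NO — does not commute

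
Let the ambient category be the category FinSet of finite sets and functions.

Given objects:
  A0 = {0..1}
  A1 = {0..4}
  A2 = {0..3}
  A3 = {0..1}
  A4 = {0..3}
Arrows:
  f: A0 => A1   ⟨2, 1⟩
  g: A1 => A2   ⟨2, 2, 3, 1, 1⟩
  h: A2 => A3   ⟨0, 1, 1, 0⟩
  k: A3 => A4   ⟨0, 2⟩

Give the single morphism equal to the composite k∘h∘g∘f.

Answer: ⟨0, 2⟩

Derivation:
  0 f=>2 g=>3 h=>0 k=>0
  1 f=>1 g=>2 h=>1 k=>2
composite: ⟨0, 2⟩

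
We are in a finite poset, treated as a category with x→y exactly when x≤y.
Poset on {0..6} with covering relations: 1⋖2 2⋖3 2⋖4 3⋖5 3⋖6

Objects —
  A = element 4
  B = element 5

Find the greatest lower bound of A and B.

Answer: A∧B = 2

Derivation:
Common predecessors of 4,5: {1,2}
  1 ≤ 2
  2 ≤ 2
glb = 2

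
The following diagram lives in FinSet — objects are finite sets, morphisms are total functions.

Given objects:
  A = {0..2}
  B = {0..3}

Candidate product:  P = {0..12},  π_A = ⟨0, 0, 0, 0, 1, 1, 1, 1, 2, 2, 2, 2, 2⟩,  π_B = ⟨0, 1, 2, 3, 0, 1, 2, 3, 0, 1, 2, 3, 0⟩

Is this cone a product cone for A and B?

|A|·|B| = 3·4 = 12;  |P| = 13
  → cardinalities differ; no bijection possible.

Answer: NOT A VALID PRODUCT — |P|=13 ≠ |A|·|B|=12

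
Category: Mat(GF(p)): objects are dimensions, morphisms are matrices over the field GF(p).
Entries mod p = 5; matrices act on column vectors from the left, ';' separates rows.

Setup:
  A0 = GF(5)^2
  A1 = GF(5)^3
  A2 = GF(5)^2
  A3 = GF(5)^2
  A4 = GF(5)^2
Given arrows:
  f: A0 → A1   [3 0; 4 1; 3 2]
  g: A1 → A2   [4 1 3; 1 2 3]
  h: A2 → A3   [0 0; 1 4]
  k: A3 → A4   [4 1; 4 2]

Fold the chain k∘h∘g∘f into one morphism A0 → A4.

  e0=⟨1,0⟩ f→⟨3,4,3⟩ g→⟨0,0⟩ h→⟨0,0⟩ k→⟨0,0⟩
  e1=⟨0,1⟩ f→⟨0,1,2⟩ g→⟨2,3⟩ h→⟨0,4⟩ k→⟨4,3⟩
⟦path⟧: [0 4; 0 3]

Answer: [0 4; 0 3]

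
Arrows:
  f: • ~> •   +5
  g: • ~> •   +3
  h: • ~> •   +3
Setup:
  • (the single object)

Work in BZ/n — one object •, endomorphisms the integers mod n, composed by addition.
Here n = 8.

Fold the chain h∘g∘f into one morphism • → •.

Answer: +3

Trace:
  0 +5≡5 +3≡0 +3≡3  (mod 8)
result: +3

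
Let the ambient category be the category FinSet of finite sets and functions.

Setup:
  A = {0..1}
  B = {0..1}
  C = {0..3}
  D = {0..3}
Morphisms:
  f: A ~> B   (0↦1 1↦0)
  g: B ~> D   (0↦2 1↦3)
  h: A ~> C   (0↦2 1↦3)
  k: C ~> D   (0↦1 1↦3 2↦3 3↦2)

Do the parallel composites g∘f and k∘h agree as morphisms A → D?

Path 1 = f;g:
  0 f~>1 g~>3
  1 f~>0 g~>2
  ⟦path⟧₁ = (0↦3 1↦2)
Path 2 = h;k:
  0 h~>2 k~>3
  1 h~>3 k~>2
  ⟦path⟧₂ = (0↦3 1↦2)
Equal? YES — commutes

Answer: COMMUTES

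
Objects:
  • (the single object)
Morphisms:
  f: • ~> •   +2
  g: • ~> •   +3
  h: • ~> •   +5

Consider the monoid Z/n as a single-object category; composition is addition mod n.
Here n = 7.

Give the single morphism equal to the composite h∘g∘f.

Answer: +3

Work:
  0 +2≡2 +3≡5 +5≡3  (mod 7)
composite: +3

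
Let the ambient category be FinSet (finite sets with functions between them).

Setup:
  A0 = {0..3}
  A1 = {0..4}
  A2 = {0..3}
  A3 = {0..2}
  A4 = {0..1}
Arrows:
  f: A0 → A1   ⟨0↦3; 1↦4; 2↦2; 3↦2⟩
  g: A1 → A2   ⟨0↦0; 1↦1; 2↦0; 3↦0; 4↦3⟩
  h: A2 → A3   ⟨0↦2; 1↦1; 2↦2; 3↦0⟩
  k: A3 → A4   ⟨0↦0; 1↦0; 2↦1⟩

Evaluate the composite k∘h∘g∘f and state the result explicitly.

  0 f→3 g→0 h→2 k→1
  1 f→4 g→3 h→0 k→0
  2 f→2 g→0 h→2 k→1
  3 f→2 g→0 h→2 k→1
composite: ⟨0↦1; 1↦0; 2↦1; 3↦1⟩

Answer: ⟨0↦1; 1↦0; 2↦1; 3↦1⟩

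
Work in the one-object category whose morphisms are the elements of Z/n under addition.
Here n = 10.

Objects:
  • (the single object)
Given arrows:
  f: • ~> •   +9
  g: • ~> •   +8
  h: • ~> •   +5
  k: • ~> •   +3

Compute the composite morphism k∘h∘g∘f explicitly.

Answer: +5

Trace:
  0 +9≡9 +8≡7 +5≡2 +3≡5  (mod 10)
⟦path⟧: +5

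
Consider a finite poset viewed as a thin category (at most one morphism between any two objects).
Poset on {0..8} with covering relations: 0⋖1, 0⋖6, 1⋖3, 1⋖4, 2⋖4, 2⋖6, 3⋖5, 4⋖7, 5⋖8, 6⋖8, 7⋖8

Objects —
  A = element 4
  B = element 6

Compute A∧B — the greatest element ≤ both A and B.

Answer: NO MEET EXISTS

Trace:
Lower bounds of A=4 and B=6: {0,2}
  maximal lower bounds 0 and 2 are incomparable: neither 0<=2 nor 2<=0
→ no greatest lower bound exists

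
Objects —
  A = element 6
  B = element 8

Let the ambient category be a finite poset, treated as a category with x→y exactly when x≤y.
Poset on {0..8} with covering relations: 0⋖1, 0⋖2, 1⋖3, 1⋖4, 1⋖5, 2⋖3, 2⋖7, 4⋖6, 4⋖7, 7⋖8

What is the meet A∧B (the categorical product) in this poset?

{x : x≤A ∧ x≤B} = {0,1,4}  (A=6, B=8)
  0 ≤ 4
  1 ≤ 4
  4 ≤ 4
glb = 4

Answer: A∧B = 4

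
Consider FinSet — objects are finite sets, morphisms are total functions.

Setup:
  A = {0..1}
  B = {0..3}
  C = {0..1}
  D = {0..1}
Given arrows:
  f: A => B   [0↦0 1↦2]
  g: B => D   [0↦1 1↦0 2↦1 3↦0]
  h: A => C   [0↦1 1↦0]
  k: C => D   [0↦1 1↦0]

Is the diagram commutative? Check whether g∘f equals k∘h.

Along f;g (path 1):
  0 f=>0 g=>1
  1 f=>2 g=>1
  composite₁ = [0↦1 1↦1]
Along h;k (path 2):
  0 h=>1 k=>0
  1 h=>0 k=>1
  composite₂ = [0↦0 1↦1]
Equal? distinct morphisms ✗

Answer: DOES NOT COMMUTE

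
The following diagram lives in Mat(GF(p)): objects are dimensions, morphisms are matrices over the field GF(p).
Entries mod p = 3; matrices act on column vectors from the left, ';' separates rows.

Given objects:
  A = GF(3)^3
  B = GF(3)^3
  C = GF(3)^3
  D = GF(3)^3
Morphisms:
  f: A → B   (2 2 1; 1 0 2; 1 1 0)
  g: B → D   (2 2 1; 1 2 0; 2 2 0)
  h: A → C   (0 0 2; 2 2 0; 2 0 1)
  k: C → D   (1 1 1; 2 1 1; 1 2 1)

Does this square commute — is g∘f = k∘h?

Answer: COMMUTES

Trace:
Along f;g (path 1):
  e0=⟨1,0,0⟩ f→⟨2,1,1⟩ g→⟨1,1,0⟩
  e1=⟨0,1,0⟩ f→⟨2,0,1⟩ g→⟨2,2,1⟩
  e2=⟨0,0,1⟩ f→⟨1,2,0⟩ g→⟨0,2,0⟩
  result₁ = (1 2 0; 1 2 2; 0 1 0)
Along h;k (path 2):
  e0=⟨1,0,0⟩ h→⟨0,2,2⟩ k→⟨1,1,0⟩
  e1=⟨0,1,0⟩ h→⟨0,2,0⟩ k→⟨2,2,1⟩
  e2=⟨0,0,1⟩ h→⟨2,0,1⟩ k→⟨0,2,0⟩
  result₂ = (1 2 0; 1 2 2; 0 1 0)
Equal? same morphism ✓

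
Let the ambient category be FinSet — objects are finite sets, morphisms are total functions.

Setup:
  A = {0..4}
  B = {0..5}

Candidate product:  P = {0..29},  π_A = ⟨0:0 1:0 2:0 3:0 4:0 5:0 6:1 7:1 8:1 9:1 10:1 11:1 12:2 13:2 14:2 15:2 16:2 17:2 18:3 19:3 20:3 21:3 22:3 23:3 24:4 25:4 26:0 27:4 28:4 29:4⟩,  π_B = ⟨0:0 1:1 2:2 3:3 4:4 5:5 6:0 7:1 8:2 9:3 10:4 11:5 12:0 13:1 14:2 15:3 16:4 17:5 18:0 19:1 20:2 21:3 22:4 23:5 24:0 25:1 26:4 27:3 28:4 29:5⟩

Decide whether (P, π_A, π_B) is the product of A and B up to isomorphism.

Answer: NOT A VALID PRODUCT — duplicate pair at indices 4,26

Derivation:
|A|·|B| = 5·6 = 30;  |P| = 30
Check the pairing map k ↦ (π_A(k), π_B(k)):
  0 : (0,0)
  1 : (0,1)
  2 : (0,2)
  3 : (0,3)
  4 : (0,4)
  5 : (0,5)
  6 : (1,0)
  7 : (1,1)
  8 : (1,2)
  9 : (1,3)
  10 : (1,4)
  11 : (1,5)
  12 : (2,0)
  13 : (2,1)
  14 : (2,2)
  15 : (2,3)
  16 : (2,4)
  17 : (2,5)
  18 : (3,0)
  19 : (3,1)
  20 : (3,2)
  21 : (3,3)
  22 : (3,4)
  23 : (3,5)
  24 : (4,0)
  25 : (4,1)
  26 : (0,4)  ✗ repeats pair of k=4
  27 : (4,3)
  28 : (4,4)
  29 : (4,5)
distinct pairs in image: 29 / 30 needed
  → (0,4) hit at k=4 and k=26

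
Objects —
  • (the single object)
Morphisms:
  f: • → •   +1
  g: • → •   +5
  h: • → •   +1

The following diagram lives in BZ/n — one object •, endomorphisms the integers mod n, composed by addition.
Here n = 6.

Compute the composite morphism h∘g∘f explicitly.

Answer: +1

Derivation:
  0 +1≡1 +5≡0 +1≡1  (mod 6)
⟦path⟧: +1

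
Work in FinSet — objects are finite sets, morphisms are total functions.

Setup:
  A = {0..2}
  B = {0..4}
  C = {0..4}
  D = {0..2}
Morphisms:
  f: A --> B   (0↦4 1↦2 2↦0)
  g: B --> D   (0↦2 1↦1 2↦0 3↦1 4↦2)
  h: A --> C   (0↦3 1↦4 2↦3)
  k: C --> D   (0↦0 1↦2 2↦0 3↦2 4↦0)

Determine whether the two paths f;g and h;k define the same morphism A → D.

Answer: COMMUTES

Derivation:
Along f;g (path 1):
  0 f-->4 g-->2
  1 f-->2 g-->0
  2 f-->0 g-->2
  composite₁ = (0↦2 1↦0 2↦2)
Along h;k (path 2):
  0 h-->3 k-->2
  1 h-->4 k-->0
  2 h-->3 k-->2
  composite₂ = (0↦2 1↦0 2↦2)
Equal? same morphism ✓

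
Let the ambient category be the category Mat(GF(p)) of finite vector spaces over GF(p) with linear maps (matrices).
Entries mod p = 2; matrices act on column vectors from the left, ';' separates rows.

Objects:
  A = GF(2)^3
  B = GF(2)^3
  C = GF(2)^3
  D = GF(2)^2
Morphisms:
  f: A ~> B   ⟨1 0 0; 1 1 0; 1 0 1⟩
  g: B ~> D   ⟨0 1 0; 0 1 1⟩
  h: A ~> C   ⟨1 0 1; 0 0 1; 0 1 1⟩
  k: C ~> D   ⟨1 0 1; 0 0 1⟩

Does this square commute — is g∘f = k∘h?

Answer: COMMUTES

Trace:
1) trace f;g:
  e0=[1,0,0] f~>[1,1,1] g~>[1,0]
  e1=[0,1,0] f~>[0,1,0] g~>[1,1]
  e2=[0,0,1] f~>[0,0,1] g~>[0,1]
  ⟦path⟧₁ = ⟨1 1 0; 0 1 1⟩
2) trace h;k:
  e0=[1,0,0] h~>[1,0,0] k~>[1,0]
  e1=[0,1,0] h~>[0,0,1] k~>[1,1]
  e2=[0,0,1] h~>[1,1,1] k~>[0,1]
  ⟦path⟧₂ = ⟨1 1 0; 0 1 1⟩
Equal? same morphism ✓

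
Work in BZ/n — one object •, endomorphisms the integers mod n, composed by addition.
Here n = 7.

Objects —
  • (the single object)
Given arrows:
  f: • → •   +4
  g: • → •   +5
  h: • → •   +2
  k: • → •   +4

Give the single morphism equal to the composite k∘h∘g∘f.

Answer: +1

Derivation:
  0 +4≡4 +5≡2 +2≡4 +4≡1  (mod 7)
composite: +1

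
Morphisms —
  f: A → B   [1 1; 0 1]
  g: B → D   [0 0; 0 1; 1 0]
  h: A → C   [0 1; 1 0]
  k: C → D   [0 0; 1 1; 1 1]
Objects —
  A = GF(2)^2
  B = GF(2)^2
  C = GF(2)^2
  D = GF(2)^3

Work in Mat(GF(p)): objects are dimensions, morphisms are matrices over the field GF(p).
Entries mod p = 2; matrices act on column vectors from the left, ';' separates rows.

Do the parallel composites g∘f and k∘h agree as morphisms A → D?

Answer: DOES NOT COMMUTE

Trace:
Path 1 = f;g:
  e0=⟨1,0⟩ f→⟨1,0⟩ g→⟨0,0,1⟩
  e1=⟨0,1⟩ f→⟨1,1⟩ g→⟨0,1,1⟩
  ⟦path⟧₁ = [0 0; 0 1; 1 1]
Path 2 = h;k:
  e0=⟨1,0⟩ h→⟨0,1⟩ k→⟨0,1,1⟩
  e1=⟨0,1⟩ h→⟨1,0⟩ k→⟨0,1,1⟩
  ⟦path⟧₂ = [0 0; 1 1; 1 1]
Equal? NO — does not commute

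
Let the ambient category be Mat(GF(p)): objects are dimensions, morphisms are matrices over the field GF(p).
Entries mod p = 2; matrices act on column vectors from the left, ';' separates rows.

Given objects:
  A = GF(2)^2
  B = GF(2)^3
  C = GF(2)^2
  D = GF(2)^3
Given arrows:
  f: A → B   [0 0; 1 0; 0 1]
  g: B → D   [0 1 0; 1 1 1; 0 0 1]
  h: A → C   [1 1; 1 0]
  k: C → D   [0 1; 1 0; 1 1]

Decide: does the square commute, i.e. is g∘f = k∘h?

Answer: COMMUTES

Derivation:
Along f;g (path 1):
  e0=⟨1,0⟩ f→⟨0,1,0⟩ g→⟨1,1,0⟩
  e1=⟨0,1⟩ f→⟨0,0,1⟩ g→⟨0,1,1⟩
  ⟦path⟧₁ = [1 0; 1 1; 0 1]
Along h;k (path 2):
  e0=⟨1,0⟩ h→⟨1,1⟩ k→⟨1,1,0⟩
  e1=⟨0,1⟩ h→⟨1,0⟩ k→⟨0,1,1⟩
  ⟦path⟧₂ = [1 0; 1 1; 0 1]
Equal? same morphism ✓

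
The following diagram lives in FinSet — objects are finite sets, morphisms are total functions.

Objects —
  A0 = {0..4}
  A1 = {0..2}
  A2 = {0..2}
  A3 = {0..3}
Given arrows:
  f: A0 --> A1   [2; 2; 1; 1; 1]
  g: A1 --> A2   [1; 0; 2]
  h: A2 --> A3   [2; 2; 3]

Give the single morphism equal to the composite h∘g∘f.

Answer: [3; 3; 2; 2; 2]

Trace:
  0 f-->2 g-->2 h-->3
  1 f-->2 g-->2 h-->3
  2 f-->1 g-->0 h-->2
  3 f-->1 g-->0 h-->2
  4 f-->1 g-->0 h-->2
result: [3; 3; 2; 2; 2]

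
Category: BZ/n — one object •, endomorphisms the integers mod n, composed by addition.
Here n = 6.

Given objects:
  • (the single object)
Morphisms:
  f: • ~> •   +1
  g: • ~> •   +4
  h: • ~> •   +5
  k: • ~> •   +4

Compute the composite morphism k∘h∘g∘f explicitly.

  0 +1≡1 +4≡5 +5≡4 +4≡2  (mod 6)
composite: +2

Answer: +2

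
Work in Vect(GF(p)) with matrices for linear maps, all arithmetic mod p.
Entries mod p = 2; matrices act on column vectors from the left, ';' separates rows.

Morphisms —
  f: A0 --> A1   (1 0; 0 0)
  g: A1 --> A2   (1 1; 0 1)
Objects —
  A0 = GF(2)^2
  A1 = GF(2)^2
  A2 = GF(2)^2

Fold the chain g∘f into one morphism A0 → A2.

  e0=[1,0] f-->[1,0] g-->[1,0]
  e1=[0,1] f-->[0,0] g-->[0,0]
⟦path⟧: (1 0; 0 0)

Answer: (1 0; 0 0)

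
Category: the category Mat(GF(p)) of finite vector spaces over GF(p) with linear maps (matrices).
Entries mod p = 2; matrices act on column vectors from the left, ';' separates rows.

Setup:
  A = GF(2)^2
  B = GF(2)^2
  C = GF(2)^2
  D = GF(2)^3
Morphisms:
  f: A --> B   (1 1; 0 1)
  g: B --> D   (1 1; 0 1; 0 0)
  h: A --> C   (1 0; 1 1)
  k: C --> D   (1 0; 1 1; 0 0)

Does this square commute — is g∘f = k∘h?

Path 1 = f;g:
  e0=⟨1,0⟩ f-->⟨1,0⟩ g-->⟨1,0,0⟩
  e1=⟨0,1⟩ f-->⟨1,1⟩ g-->⟨0,1,0⟩
  composite₁ = (1 0; 0 1; 0 0)
Path 2 = h;k:
  e0=⟨1,0⟩ h-->⟨1,1⟩ k-->⟨1,0,0⟩
  e1=⟨0,1⟩ h-->⟨0,1⟩ k-->⟨0,1,0⟩
  composite₂ = (1 0; 0 1; 0 0)
Equal? same morphism ✓

Answer: COMMUTES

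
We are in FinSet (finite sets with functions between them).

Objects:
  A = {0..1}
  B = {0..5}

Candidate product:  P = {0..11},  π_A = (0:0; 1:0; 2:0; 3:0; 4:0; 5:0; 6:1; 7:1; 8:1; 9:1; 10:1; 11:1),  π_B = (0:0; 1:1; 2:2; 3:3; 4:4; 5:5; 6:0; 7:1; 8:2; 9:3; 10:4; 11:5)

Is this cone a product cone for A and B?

|A|·|B| = 2·6 = 12;  |P| = 12
Check the pairing map k ↦ (π_A(k), π_B(k)):
  0 : (0,0)
  1 : (0,1)
  2 : (0,2)
  3 : (0,3)
  4 : (0,4)
  5 : (0,5)
  6 : (1,0)
  7 : (1,1)
  8 : (1,2)
  9 : (1,3)
  10 : (1,4)
  11 : (1,5)
distinct pairs in image: 12 / 12 needed
  → bijection onto A×B; projections well-typed.

Answer: VALID PRODUCT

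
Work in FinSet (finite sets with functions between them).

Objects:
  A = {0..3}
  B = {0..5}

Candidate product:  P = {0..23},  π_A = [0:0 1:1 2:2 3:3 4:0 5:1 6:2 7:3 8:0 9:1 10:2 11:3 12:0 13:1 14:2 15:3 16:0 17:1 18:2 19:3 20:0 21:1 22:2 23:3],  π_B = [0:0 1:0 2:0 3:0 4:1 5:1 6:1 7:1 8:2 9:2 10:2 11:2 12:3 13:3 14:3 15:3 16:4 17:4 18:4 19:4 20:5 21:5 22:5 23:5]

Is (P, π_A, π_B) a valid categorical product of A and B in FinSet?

Answer: VALID PRODUCT

Derivation:
|A|·|B| = 4·6 = 24;  |P| = 24
Check the pairing map k ↦ (π_A(k), π_B(k)):
  0 : (0,0)
  1 : (1,0)
  2 : (2,0)
  3 : (3,0)
  4 : (0,1)
  5 : (1,1)
  6 : (2,1)
  7 : (3,1)
  8 : (0,2)
  9 : (1,2)
  10 : (2,2)
  11 : (3,2)
  12 : (0,3)
  13 : (1,3)
  14 : (2,3)
  15 : (3,3)
  16 : (0,4)
  17 : (1,4)
  18 : (2,4)
  19 : (3,4)
  20 : (0,5)
  21 : (1,5)
  22 : (2,5)
  23 : (3,5)
distinct pairs in image: 24 / 24 needed
  → bijection onto A×B; projections well-typed.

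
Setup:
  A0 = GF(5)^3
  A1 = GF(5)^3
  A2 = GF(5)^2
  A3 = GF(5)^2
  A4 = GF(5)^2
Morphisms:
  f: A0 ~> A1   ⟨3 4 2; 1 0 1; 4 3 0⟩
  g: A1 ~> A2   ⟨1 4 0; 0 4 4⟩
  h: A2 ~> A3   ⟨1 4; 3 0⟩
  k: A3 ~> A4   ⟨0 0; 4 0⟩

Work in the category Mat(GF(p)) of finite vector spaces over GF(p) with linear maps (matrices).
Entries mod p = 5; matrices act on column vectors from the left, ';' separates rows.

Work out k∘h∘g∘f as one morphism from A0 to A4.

  e0=(1,0,0) f~>(3,1,4) g~>(2,0) h~>(2,1) k~>(0,3)
  e1=(0,1,0) f~>(4,0,3) g~>(4,2) h~>(2,2) k~>(0,3)
  e2=(0,0,1) f~>(2,1,0) g~>(1,4) h~>(2,3) k~>(0,3)
result: ⟨0 0 0; 3 3 3⟩

Answer: ⟨0 0 0; 3 3 3⟩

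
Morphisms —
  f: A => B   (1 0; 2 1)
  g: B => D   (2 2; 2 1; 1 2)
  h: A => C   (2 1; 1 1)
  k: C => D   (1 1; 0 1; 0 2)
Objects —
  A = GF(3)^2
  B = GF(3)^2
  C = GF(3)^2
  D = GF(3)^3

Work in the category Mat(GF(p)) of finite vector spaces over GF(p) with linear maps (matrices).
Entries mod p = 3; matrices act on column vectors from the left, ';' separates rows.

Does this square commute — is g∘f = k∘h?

Answer: COMMUTES

Trace:
Along f;g (path 1):
  e0=(1,0) f=>(1,2) g=>(0,1,2)
  e1=(0,1) f=>(0,1) g=>(2,1,2)
  composite₁ = (0 2; 1 1; 2 2)
Along h;k (path 2):
  e0=(1,0) h=>(2,1) k=>(0,1,2)
  e1=(0,1) h=>(1,1) k=>(2,1,2)
  composite₂ = (0 2; 1 1; 2 2)
Equal? equal; square commutes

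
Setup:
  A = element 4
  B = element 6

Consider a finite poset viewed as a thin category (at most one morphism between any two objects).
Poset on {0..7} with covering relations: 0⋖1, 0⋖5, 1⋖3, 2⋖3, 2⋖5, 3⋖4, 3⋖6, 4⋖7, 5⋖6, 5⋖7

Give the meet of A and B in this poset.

Common predecessors of 4,6: {0,1,2,3}
  0 ≤ 3
  1 ≤ 3
  2 ≤ 3
  3 ≤ 3
glb = 3

Answer: A∧B = 3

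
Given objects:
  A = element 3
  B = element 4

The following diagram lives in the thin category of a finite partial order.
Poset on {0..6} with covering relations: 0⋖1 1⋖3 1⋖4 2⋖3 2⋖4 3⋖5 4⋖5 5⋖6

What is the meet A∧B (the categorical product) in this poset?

Answer: NO MEET EXISTS

Derivation:
Common predecessors of 3,4: {0,1,2}
  maximal lower bounds 1 and 2 are incomparable: neither 1⊑2 nor 2⊑1
→ no greatest lower bound exists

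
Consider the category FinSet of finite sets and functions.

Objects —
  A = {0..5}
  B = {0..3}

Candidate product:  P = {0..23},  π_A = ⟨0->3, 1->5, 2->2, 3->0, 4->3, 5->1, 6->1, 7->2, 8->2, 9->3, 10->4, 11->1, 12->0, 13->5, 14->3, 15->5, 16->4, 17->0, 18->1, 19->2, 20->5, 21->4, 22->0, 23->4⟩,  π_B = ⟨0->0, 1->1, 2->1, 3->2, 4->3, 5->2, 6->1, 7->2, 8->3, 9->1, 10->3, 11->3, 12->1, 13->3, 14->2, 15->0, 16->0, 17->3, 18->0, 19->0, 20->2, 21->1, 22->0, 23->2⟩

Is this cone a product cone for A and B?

|A|·|B| = 6·4 = 24;  |P| = 24
Check the pairing map k ↦ (π_A(k), π_B(k)):
  0 -> (3,0)
  1 -> (5,1)
  2 -> (2,1)
  3 -> (0,2)
  4 -> (3,3)
  5 -> (1,2)
  6 -> (1,1)
  7 -> (2,2)
  8 -> (2,3)
  9 -> (3,1)
  10 -> (4,3)
  11 -> (1,3)
  12 -> (0,1)
  13 -> (5,3)
  14 -> (3,2)
  15 -> (5,0)
  16 -> (4,0)
  17 -> (0,3)
  18 -> (1,0)
  19 -> (2,0)
  20 -> (5,2)
  21 -> (4,1)
  22 -> (0,0)
  23 -> (4,2)
distinct pairs in image: 24 / 24 needed
  → bijection onto A×B; projections well-typed.

Answer: VALID PRODUCT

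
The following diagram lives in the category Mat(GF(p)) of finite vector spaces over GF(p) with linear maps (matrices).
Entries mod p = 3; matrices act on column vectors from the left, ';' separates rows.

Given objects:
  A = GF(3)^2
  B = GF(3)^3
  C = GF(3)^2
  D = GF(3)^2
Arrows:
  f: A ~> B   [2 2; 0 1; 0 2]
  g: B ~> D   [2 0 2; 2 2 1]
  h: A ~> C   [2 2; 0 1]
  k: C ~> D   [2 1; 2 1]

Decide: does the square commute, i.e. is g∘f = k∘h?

Answer: COMMUTES

Derivation:
1) trace f;g:
  e0=[1,0] f~>[2,0,0] g~>[1,1]
  e1=[0,1] f~>[2,1,2] g~>[2,2]
  ⟦path⟧₁ = [1 2; 1 2]
2) trace h;k:
  e0=[1,0] h~>[2,0] k~>[1,1]
  e1=[0,1] h~>[2,1] k~>[2,2]
  ⟦path⟧₂ = [1 2; 1 2]
Equal? YES — commutes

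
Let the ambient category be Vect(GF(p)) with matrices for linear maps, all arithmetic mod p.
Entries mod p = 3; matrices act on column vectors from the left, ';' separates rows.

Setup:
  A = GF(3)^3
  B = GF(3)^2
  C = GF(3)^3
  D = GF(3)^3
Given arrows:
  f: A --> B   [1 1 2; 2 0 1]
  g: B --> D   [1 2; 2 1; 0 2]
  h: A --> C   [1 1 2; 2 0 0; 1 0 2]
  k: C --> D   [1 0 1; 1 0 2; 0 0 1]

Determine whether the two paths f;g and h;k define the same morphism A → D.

Answer: DOES NOT COMMUTE

Derivation:
Along f;g (path 1):
  e0=[1,0,0] f-->[1,2] g-->[2,1,1]
  e1=[0,1,0] f-->[1,0] g-->[1,2,0]
  e2=[0,0,1] f-->[2,1] g-->[1,2,2]
  composite₁ = [2 1 1; 1 2 2; 1 0 2]
Along h;k (path 2):
  e0=[1,0,0] h-->[1,2,1] k-->[2,0,1]
  e1=[0,1,0] h-->[1,0,0] k-->[1,1,0]
  e2=[0,0,1] h-->[2,0,2] k-->[1,0,2]
  composite₂ = [2 1 1; 0 1 0; 1 0 2]
Equal? differ; not commutative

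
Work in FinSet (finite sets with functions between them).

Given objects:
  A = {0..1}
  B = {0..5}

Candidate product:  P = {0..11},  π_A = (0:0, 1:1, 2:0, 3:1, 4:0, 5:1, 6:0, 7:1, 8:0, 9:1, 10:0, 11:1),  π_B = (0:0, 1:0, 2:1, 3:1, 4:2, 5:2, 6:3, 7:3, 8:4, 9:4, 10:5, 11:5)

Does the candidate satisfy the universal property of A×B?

|A|·|B| = 2·6 = 12;  |P| = 12
Check the pairing map k ↦ (π_A(k), π_B(k)):
  0 : (0,0)
  1 : (1,0)
  2 : (0,1)
  3 : (1,1)
  4 : (0,2)
  5 : (1,2)
  6 : (0,3)
  7 : (1,3)
  8 : (0,4)
  9 : (1,4)
  10 : (0,5)
  11 : (1,5)
distinct pairs in image: 12 / 12 needed
  → bijection onto A×B; projections well-typed.

Answer: VALID PRODUCT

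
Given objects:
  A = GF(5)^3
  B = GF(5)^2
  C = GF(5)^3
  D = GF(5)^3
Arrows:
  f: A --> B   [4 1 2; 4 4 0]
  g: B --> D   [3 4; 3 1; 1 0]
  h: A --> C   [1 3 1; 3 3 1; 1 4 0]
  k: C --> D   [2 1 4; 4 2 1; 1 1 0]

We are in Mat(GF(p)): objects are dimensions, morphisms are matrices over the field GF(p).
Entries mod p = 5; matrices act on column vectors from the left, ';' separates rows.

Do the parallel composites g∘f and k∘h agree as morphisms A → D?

Answer: DOES NOT COMMUTE

Derivation:
Along f;g (path 1):
  e0=⟨1,0,0⟩ f-->⟨4,4⟩ g-->⟨3,1,4⟩
  e1=⟨0,1,0⟩ f-->⟨1,4⟩ g-->⟨4,2,1⟩
  e2=⟨0,0,1⟩ f-->⟨2,0⟩ g-->⟨1,1,2⟩
  result₁ = [3 4 1; 1 2 1; 4 1 2]
Along h;k (path 2):
  e0=⟨1,0,0⟩ h-->⟨1,3,1⟩ k-->⟨4,1,4⟩
  e1=⟨0,1,0⟩ h-->⟨3,3,4⟩ k-->⟨0,2,1⟩
  e2=⟨0,0,1⟩ h-->⟨1,1,0⟩ k-->⟨3,1,2⟩
  result₂ = [4 0 3; 1 2 1; 4 1 2]
Equal? NO — does not commute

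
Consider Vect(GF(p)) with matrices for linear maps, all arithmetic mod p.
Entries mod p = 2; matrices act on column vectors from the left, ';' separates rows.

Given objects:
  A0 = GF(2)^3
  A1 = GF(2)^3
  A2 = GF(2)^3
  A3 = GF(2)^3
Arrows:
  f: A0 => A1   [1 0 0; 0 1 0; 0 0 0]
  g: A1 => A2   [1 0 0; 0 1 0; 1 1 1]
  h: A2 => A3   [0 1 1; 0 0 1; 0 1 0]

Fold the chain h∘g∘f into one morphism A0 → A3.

  e0=⟨1,0,0⟩ f=>⟨1,0,0⟩ g=>⟨1,0,1⟩ h=>⟨1,1,0⟩
  e1=⟨0,1,0⟩ f=>⟨0,1,0⟩ g=>⟨0,1,1⟩ h=>⟨0,1,1⟩
  e2=⟨0,0,1⟩ f=>⟨0,0,0⟩ g=>⟨0,0,0⟩ h=>⟨0,0,0⟩
⟦path⟧: [1 0 0; 1 1 0; 0 1 0]

Answer: [1 0 0; 1 1 0; 0 1 0]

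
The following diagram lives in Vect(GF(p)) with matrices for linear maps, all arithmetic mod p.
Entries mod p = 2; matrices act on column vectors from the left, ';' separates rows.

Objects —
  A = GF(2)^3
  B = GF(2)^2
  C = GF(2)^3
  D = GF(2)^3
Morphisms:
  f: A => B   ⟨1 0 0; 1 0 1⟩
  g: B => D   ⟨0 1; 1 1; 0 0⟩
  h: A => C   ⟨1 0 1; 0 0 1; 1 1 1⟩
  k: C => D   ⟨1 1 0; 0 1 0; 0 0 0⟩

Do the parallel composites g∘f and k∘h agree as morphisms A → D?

Along f;g (path 1):
  e0=⟨1,0,0⟩ f=>⟨1,1⟩ g=>⟨1,0,0⟩
  e1=⟨0,1,0⟩ f=>⟨0,0⟩ g=>⟨0,0,0⟩
  e2=⟨0,0,1⟩ f=>⟨0,1⟩ g=>⟨1,1,0⟩
  ⟦path⟧₁ = ⟨1 0 1; 0 0 1; 0 0 0⟩
Along h;k (path 2):
  e0=⟨1,0,0⟩ h=>⟨1,0,1⟩ k=>⟨1,0,0⟩
  e1=⟨0,1,0⟩ h=>⟨0,0,1⟩ k=>⟨0,0,0⟩
  e2=⟨0,0,1⟩ h=>⟨1,1,1⟩ k=>⟨0,1,0⟩
  ⟦path⟧₂ = ⟨1 0 0; 0 0 1; 0 0 0⟩
Equal? differ; not commutative

Answer: DOES NOT COMMUTE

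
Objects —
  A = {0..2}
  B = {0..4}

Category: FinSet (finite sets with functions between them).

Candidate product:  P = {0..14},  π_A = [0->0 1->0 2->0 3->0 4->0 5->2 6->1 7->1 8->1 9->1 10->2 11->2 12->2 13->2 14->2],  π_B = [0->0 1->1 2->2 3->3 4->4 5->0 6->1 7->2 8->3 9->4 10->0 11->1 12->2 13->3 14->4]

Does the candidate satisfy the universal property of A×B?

|A|·|B| = 3·5 = 15;  |P| = 15
Check the pairing map k ↦ (π_A(k), π_B(k)):
  0 -> (0,0)
  1 -> (0,1)
  2 -> (0,2)
  3 -> (0,3)
  4 -> (0,4)
  5 -> (2,0)
  6 -> (1,1)
  7 -> (1,2)
  8 -> (1,3)
  9 -> (1,4)
  10 -> (2,0)  ✗ repeats pair of k=5
  11 -> (2,1)
  12 -> (2,2)
  13 -> (2,3)
  14 -> (2,4)
distinct pairs in image: 14 / 15 needed
  → (2,0) hit at k=5 and k=10

Answer: NOT A VALID PRODUCT — duplicate pair at indices 10,5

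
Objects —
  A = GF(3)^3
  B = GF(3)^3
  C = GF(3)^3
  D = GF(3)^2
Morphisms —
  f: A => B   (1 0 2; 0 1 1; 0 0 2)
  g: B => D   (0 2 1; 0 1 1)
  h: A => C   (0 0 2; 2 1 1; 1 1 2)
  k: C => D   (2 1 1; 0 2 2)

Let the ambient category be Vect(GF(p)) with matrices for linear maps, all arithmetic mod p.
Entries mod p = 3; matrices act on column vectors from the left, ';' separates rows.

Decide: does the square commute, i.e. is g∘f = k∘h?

Along f;g (path 1):
  e0=⟨1,0,0⟩ f=>⟨1,0,0⟩ g=>⟨0,0⟩
  e1=⟨0,1,0⟩ f=>⟨0,1,0⟩ g=>⟨2,1⟩
  e2=⟨0,0,1⟩ f=>⟨2,1,2⟩ g=>⟨1,0⟩
  result₁ = (0 2 1; 0 1 0)
Along h;k (path 2):
  e0=⟨1,0,0⟩ h=>⟨0,2,1⟩ k=>⟨0,0⟩
  e1=⟨0,1,0⟩ h=>⟨0,1,1⟩ k=>⟨2,1⟩
  e2=⟨0,0,1⟩ h=>⟨2,1,2⟩ k=>⟨1,0⟩
  result₂ = (0 2 1; 0 1 0)
Equal? equal; square commutes

Answer: COMMUTES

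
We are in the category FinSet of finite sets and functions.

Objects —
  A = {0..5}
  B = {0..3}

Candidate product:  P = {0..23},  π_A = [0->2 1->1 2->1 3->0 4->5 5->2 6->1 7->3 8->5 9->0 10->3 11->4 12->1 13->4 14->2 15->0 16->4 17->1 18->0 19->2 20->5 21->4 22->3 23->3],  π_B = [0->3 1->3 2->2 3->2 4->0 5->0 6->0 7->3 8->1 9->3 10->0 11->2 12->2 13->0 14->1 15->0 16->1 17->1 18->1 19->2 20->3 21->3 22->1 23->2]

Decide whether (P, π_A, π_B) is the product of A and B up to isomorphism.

|A|·|B| = 6·4 = 24;  |P| = 24
Check the pairing map k ↦ (π_A(k), π_B(k)):
  0 -> (2,3)
  1 -> (1,3)
  2 -> (1,2)
  3 -> (0,2)
  4 -> (5,0)
  5 -> (2,0)
  6 -> (1,0)
  7 -> (3,3)
  8 -> (5,1)
  9 -> (0,3)
  10 -> (3,0)
  11 -> (4,2)
  12 -> (1,2)  ✗ repeats pair of k=2
  13 -> (4,0)
  14 -> (2,1)
  15 -> (0,0)
  16 -> (4,1)
  17 -> (1,1)
  18 -> (0,1)
  19 -> (2,2)
  20 -> (5,3)
  21 -> (4,3)
  22 -> (3,1)
  23 -> (3,2)
distinct pairs in image: 23 / 24 needed
  → (1,2) hit at k=2 and k=12

Answer: NOT A VALID PRODUCT — duplicate pair at indices 12,2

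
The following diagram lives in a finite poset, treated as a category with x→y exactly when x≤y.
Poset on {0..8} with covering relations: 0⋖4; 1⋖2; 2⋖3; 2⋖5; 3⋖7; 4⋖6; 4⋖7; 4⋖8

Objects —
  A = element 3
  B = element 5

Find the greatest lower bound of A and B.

Lower bounds of A=3 and B=5: {1,2}
  1 <= 2
  2 <= 2
glb = 2

Answer: A∧B = 2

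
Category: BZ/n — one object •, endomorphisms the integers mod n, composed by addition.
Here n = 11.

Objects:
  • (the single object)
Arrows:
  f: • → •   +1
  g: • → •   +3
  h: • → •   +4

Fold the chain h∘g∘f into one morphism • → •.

  0 +1≡1 +3≡4 +4≡8  (mod 11)
composite: +8

Answer: +8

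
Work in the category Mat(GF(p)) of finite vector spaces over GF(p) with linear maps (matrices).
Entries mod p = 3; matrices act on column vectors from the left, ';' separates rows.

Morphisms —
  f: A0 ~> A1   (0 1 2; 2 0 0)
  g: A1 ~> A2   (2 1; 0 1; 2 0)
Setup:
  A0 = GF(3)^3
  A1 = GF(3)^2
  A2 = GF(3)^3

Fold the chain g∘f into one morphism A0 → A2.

Answer: (2 2 1; 2 0 0; 0 2 1)

Work:
  e0=⟨1,0,0⟩ f~>⟨0,2⟩ g~>⟨2,2,0⟩
  e1=⟨0,1,0⟩ f~>⟨1,0⟩ g~>⟨2,0,2⟩
  e2=⟨0,0,1⟩ f~>⟨2,0⟩ g~>⟨1,0,1⟩
result: (2 2 1; 2 0 0; 0 2 1)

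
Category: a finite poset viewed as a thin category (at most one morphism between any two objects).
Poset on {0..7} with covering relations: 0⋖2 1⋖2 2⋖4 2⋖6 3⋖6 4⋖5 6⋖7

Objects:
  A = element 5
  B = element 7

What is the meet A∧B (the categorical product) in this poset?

Lower bounds of A=5 and B=7: {0,1,2}
  0 ≤ 2
  1 ≤ 2
  2 ≤ 2
glb = 2

Answer: A∧B = 2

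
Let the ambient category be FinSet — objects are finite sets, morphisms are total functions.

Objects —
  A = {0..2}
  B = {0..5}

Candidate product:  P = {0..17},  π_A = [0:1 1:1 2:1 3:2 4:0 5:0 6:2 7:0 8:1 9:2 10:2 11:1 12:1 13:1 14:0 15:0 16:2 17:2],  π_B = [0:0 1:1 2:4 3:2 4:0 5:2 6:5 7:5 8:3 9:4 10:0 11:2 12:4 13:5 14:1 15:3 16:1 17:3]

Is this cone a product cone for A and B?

|A|·|B| = 3·6 = 18;  |P| = 18
Check the pairing map k ↦ (π_A(k), π_B(k)):
  0 : (1,0)
  1 : (1,1)
  2 : (1,4)
  3 : (2,2)
  4 : (0,0)
  5 : (0,2)
  6 : (2,5)
  7 : (0,5)
  8 : (1,3)
  9 : (2,4)
  10 : (2,0)
  11 : (1,2)
  12 : (1,4)  ✗ repeats pair of k=2
  13 : (1,5)
  14 : (0,1)
  15 : (0,3)
  16 : (2,1)
  17 : (2,3)
distinct pairs in image: 17 / 18 needed
  → (1,4) hit at k=2 and k=12

Answer: NOT A VALID PRODUCT — duplicate pair at indices 12,2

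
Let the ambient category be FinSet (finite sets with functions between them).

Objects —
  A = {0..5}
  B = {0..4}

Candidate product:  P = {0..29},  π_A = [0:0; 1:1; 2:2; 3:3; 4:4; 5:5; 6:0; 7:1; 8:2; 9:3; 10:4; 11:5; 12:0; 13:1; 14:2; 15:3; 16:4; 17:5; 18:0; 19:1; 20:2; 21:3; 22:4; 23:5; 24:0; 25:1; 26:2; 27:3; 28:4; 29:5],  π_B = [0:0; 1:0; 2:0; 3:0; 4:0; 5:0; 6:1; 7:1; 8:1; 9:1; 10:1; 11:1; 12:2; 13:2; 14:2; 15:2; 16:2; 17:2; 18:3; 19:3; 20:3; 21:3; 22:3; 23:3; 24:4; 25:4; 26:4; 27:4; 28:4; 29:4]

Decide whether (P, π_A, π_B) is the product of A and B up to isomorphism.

|A|·|B| = 6·5 = 30;  |P| = 30
Check the pairing map k ↦ (π_A(k), π_B(k)):
  0 : (0,0)
  1 : (1,0)
  2 : (2,0)
  3 : (3,0)
  4 : (4,0)
  5 : (5,0)
  6 : (0,1)
  7 : (1,1)
  8 : (2,1)
  9 : (3,1)
  10 : (4,1)
  11 : (5,1)
  12 : (0,2)
  13 : (1,2)
  14 : (2,2)
  15 : (3,2)
  16 : (4,2)
  17 : (5,2)
  18 : (0,3)
  19 : (1,3)
  20 : (2,3)
  21 : (3,3)
  22 : (4,3)
  23 : (5,3)
  24 : (0,4)
  25 : (1,4)
  26 : (2,4)
  27 : (3,4)
  28 : (4,4)
  29 : (5,4)
distinct pairs in image: 30 / 30 needed
  → bijection onto A×B; projections well-typed.

Answer: VALID PRODUCT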